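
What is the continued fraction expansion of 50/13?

[3; 1, 5, 2]

Run the Euclidean algorithm on 50 and 13; the successive quotients are the partial quotients a_0, a_1, ... (each step inverts the fractional part left over by the previous one):
  50 = 3*13 + 11, so a_0 = 3.
  13 = 1*11 + 2, so a_1 = 1.
  11 = 5*2 + 1, so a_2 = 5.
  2 = 2*1 + 0, so a_3 = 2.
The remainder reaches 0 after 4 divisions, so the expansion has 4 partial quotients, read off in order.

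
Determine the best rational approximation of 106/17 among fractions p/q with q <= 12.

56/9

Expand x = 106/17 as a continued fraction with the Euclidean algorithm:
  106 = 6*17 + 4, so a_0 = 6.
  17 = 4*4 + 1, so a_1 = 4.
  4 = 4*1 + 0, so a_2 = 4.
so x = [6; 4, 4].
Convergents (p_i = a_i*p_{i-1} + p_{i-2}, q_i = a_i*q_{i-1} + q_{i-2} with p_{-2}=0, p_{-1}=1, q_{-2}=1, q_{-1}=0), until the denominator exceeds 12:
  i=0: a_0=6, p_0 = 6*1 + 0 = 6, q_0 = 6*0 + 1 = 1.
  i=1: a_1=4, p_1 = 4*6 + 1 = 25, q_1 = 4*1 + 0 = 4.
  i=2: a_2=4, p_2 = 4*25 + 6 = 106, q_2 = 4*4 + 1 = 17.
q_2 = 17 > 12, so the last convergent with denominator <= 12 is p_1/q_1 = 25/4.
The closest fraction with denominator <= 12 is either p_1/q_1 or the intermediate fraction (k*p_1 + p_0)/(k*q_1 + q_0) with the largest k >= 1 whose denominator stays <= 12; these approach x as k grows, and every other convergent or intermediate fraction in range is farther away.
Largest k: floor((12 - q_0)/q_1) = floor((12 - 1)/4) = 2.
That gives (2*25 + 6)/(2*4 + 1) = 56/9.
Compare the errors: |x - 25/4| = |106*4 - 25*17|/(17*4) = 1/68, and |x - 56/9| = |106*9 - 56*17|/(17*9) = 2/153.
Cross-multiplying, 2*68 = 136 < 153 = 1*153, so 2/153 is smaller: the intermediate fraction 56/9 is closer to x than 25/4.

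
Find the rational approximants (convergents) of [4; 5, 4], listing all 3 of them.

Using the convergent recurrence p_i = a_i*p_{i-1} + p_{i-2}, q_i = a_i*q_{i-1} + q_{i-2} with p_{-2}=0, p_{-1}=1, q_{-2}=1, q_{-1}=0:
  i=0: a_0=4, p_0 = 4*1 + 0 = 4, q_0 = 4*0 + 1 = 1.
  i=1: a_1=5, p_1 = 5*4 + 1 = 21, q_1 = 5*1 + 0 = 5.
  i=2: a_2=4, p_2 = 4*21 + 4 = 88, q_2 = 4*5 + 1 = 21.

4/1, 21/5, 88/21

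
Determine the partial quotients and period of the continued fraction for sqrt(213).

Write x_i = (sqrt(213) + m_i)/d_i with (m_0, d_0) = (0, 1). a_0 = floor(sqrt(213)) = 14, since 14^2 = 196 <= 213 < 225 = 15^2.
Iterate m_{i+1} = d_i*a_i - m_i, d_{i+1} = (213 - m_{i+1}^2)/d_i, a_{i+1} = floor((a_0 + m_{i+1})/d_{i+1}):
  m_1 = 1*14 - 0 = 14, d_1 = (213 - 14^2)/1 = 17/1 = 17, a_1 = floor((14 + 14)/17) = 1.
  m_2 = 17*1 - 14 = 3, d_2 = (213 - 3^2)/17 = 204/17 = 12, a_2 = floor((14 + 3)/12) = 1.
  m_3 = 12*1 - 3 = 9, d_3 = (213 - 9^2)/12 = 132/12 = 11, a_3 = floor((14 + 9)/11) = 2.
  m_4 = 11*2 - 9 = 13, d_4 = (213 - 13^2)/11 = 44/11 = 4, a_4 = floor((14 + 13)/4) = 6.
  m_5 = 4*6 - 13 = 11, d_5 = (213 - 11^2)/4 = 92/4 = 23, a_5 = floor((14 + 11)/23) = 1.
  m_6 = 23*1 - 11 = 12, d_6 = (213 - 12^2)/23 = 69/23 = 3, a_6 = floor((14 + 12)/3) = 8.
  m_7 = 3*8 - 12 = 12, d_7 = (213 - 12^2)/3 = 69/3 = 23, a_7 = floor((14 + 12)/23) = 1.
  m_8 = 23*1 - 12 = 11, d_8 = (213 - 11^2)/23 = 92/23 = 4, a_8 = floor((14 + 11)/4) = 6.
  m_9 = 4*6 - 11 = 13, d_9 = (213 - 13^2)/4 = 44/4 = 11, a_9 = floor((14 + 13)/11) = 2.
  m_10 = 11*2 - 13 = 9, d_10 = (213 - 9^2)/11 = 132/11 = 12, a_10 = floor((14 + 9)/12) = 1.
  m_11 = 12*1 - 9 = 3, d_11 = (213 - 3^2)/12 = 204/12 = 17, a_11 = floor((14 + 3)/17) = 1.
  m_12 = 17*1 - 3 = 14, d_12 = (213 - 14^2)/17 = 17/17 = 1, a_12 = floor((14 + 14)/1) = 28.
  m_13 = 1*28 - 14 = 14, d_13 = (213 - 14^2)/1 = 17/1 = 17: (m_13, d_13) = (m_1, d_1) = (14, 17), so from here the quotients repeat a_1, ..., a_12; the period length is 12.
Hence the expansion of sqrt(213) is a_0 = 14 followed by the repeating block 1, 1, 2, 6, 1, 8, 1, 6, 2, 1, 1, 28 (period 12).

[14; (1, 1, 2, 6, 1, 8, 1, 6, 2, 1, 1, 28)]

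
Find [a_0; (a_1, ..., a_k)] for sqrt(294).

[17; (6, 1, 4, 1, 6, 34)]

Write x_i = (sqrt(294) + m_i)/d_i with (m_0, d_0) = (0, 1). a_0 = floor(sqrt(294)) = 17, since 17^2 = 289 <= 294 < 324 = 18^2.
Iterate m_{i+1} = d_i*a_i - m_i, d_{i+1} = (294 - m_{i+1}^2)/d_i, a_{i+1} = floor((a_0 + m_{i+1})/d_{i+1}):
  m_1 = 1*17 - 0 = 17, d_1 = (294 - 17^2)/1 = 5/1 = 5, a_1 = floor((17 + 17)/5) = 6.
  m_2 = 5*6 - 17 = 13, d_2 = (294 - 13^2)/5 = 125/5 = 25, a_2 = floor((17 + 13)/25) = 1.
  m_3 = 25*1 - 13 = 12, d_3 = (294 - 12^2)/25 = 150/25 = 6, a_3 = floor((17 + 12)/6) = 4.
  m_4 = 6*4 - 12 = 12, d_4 = (294 - 12^2)/6 = 150/6 = 25, a_4 = floor((17 + 12)/25) = 1.
  m_5 = 25*1 - 12 = 13, d_5 = (294 - 13^2)/25 = 125/25 = 5, a_5 = floor((17 + 13)/5) = 6.
  m_6 = 5*6 - 13 = 17, d_6 = (294 - 17^2)/5 = 5/5 = 1, a_6 = floor((17 + 17)/1) = 34.
  m_7 = 1*34 - 17 = 17, d_7 = (294 - 17^2)/1 = 5/1 = 5: (m_7, d_7) = (m_1, d_1) = (17, 5), so from here the quotients repeat a_1, ..., a_6; the period length is 6.
Hence the expansion of sqrt(294) is a_0 = 17 followed by the repeating block 6, 1, 4, 1, 6, 34 (period 6).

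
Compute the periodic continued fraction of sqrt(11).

Write x_i = (sqrt(11) + m_i)/d_i with (m_0, d_0) = (0, 1). a_0 = floor(sqrt(11)) = 3, since 3^2 = 9 <= 11 < 16 = 4^2.
Iterate m_{i+1} = d_i*a_i - m_i, d_{i+1} = (11 - m_{i+1}^2)/d_i, a_{i+1} = floor((a_0 + m_{i+1})/d_{i+1}):
  m_1 = 1*3 - 0 = 3, d_1 = (11 - 3^2)/1 = 2/1 = 2, a_1 = floor((3 + 3)/2) = 3.
  m_2 = 2*3 - 3 = 3, d_2 = (11 - 3^2)/2 = 2/2 = 1, a_2 = floor((3 + 3)/1) = 6.
  m_3 = 1*6 - 3 = 3, d_3 = (11 - 3^2)/1 = 2/1 = 2: (m_3, d_3) = (m_1, d_1) = (3, 2), so from here the quotients repeat a_1, a_2; the period length is 2.
Hence the expansion of sqrt(11) is a_0 = 3 followed by the repeating block 3, 6 (period 2).

[3; (3, 6)]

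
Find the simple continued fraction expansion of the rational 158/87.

Run the Euclidean algorithm on 158 and 87; the successive quotients are the partial quotients a_0, a_1, ... (each step inverts the fractional part left over by the previous one):
  158 = 1*87 + 71, so a_0 = 1.
  87 = 1*71 + 16, so a_1 = 1.
  71 = 4*16 + 7, so a_2 = 4.
  16 = 2*7 + 2, so a_3 = 2.
  7 = 3*2 + 1, so a_4 = 3.
  2 = 2*1 + 0, so a_5 = 2.
The remainder reaches 0 after 6 divisions, so the expansion has 6 partial quotients, read off in order.

[1; 1, 4, 2, 3, 2]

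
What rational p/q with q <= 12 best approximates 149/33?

Expand x = 149/33 as a continued fraction with the Euclidean algorithm:
  149 = 4*33 + 17, so a_0 = 4.
  33 = 1*17 + 16, so a_1 = 1.
  17 = 1*16 + 1, so a_2 = 1.
  16 = 16*1 + 0, so a_3 = 16.
so x = [4; 1, 1, 16].
Convergents (p_i = a_i*p_{i-1} + p_{i-2}, q_i = a_i*q_{i-1} + q_{i-2} with p_{-2}=0, p_{-1}=1, q_{-2}=1, q_{-1}=0), until the denominator exceeds 12:
  i=0: a_0=4, p_0 = 4*1 + 0 = 4, q_0 = 4*0 + 1 = 1.
  i=1: a_1=1, p_1 = 1*4 + 1 = 5, q_1 = 1*1 + 0 = 1.
  i=2: a_2=1, p_2 = 1*5 + 4 = 9, q_2 = 1*1 + 1 = 2.
  i=3: a_3=16, p_3 = 16*9 + 5 = 149, q_3 = 16*2 + 1 = 33.
q_3 = 33 > 12, so the last convergent with denominator <= 12 is p_2/q_2 = 9/2.
The closest fraction with denominator <= 12 is either p_2/q_2 or the intermediate fraction (k*p_2 + p_1)/(k*q_2 + q_1) with the largest k >= 1 whose denominator stays <= 12; these approach x as k grows, and every other convergent or intermediate fraction in range is farther away.
Largest k: floor((12 - q_1)/q_2) = floor((12 - 1)/2) = 5.
That gives (5*9 + 5)/(5*2 + 1) = 50/11.
Compare the errors: |x - 9/2| = |149*2 - 9*33|/(33*2) = 1/66, and |x - 50/11| = |149*11 - 50*33|/(33*11) = 11/363.
Cross-multiplying, 1*363 = 363 < 726 = 11*66, so 1/66 is smaller: the convergent 9/2 is closer to x than 50/11.

9/2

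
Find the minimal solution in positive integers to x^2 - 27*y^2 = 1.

(x, y) = (26, 5)

First expand sqrt(27) as a continued fraction. With x_i = (sqrt(27) + m_i)/d_i and (m_0, d_0) = (0, 1): a_0 = floor(sqrt(27)) = 5, since 5^2 = 25 <= 27 < 36 = 6^2.
Iterate m_{i+1} = d_i*a_i - m_i, d_{i+1} = (27 - m_{i+1}^2)/d_i, a_{i+1} = floor((a_0 + m_{i+1})/d_{i+1}):
  m_1 = 1*5 - 0 = 5, d_1 = (27 - 5^2)/1 = 2/1 = 2, a_1 = floor((5 + 5)/2) = 5.
  m_2 = 2*5 - 5 = 5, d_2 = (27 - 5^2)/2 = 2/2 = 1, a_2 = floor((5 + 5)/1) = 10.
  m_3 = 1*10 - 5 = 5, d_3 = (27 - 5^2)/1 = 2/1 = 2: (m_3, d_3) = (m_1, d_1) = (5, 2), so from here the quotients repeat a_1, a_2; the period length is 2.
So sqrt(27) = [5; (5, 10)] with period length k = 2.
k is even, so the fundamental solution of x^2 - 27y^2 = 1 is (p_{k-1}, q_{k-1}) = (p_1, q_1); compute convergents through index 1.
Convergents (p_i = a_i*p_{i-1} + p_{i-2}, q_i = a_i*q_{i-1} + q_{i-2} with p_{-2}=0, p_{-1}=1, q_{-2}=1, q_{-1}=0):
  i=0: a_0=5, p_0 = 5*1 + 0 = 5, q_0 = 5*0 + 1 = 1.
  i=1: a_1=5, p_1 = 5*5 + 1 = 26, q_1 = 5*1 + 0 = 5.
Check: 26^2 - 27*5^2 = 676 - 675 = 1, so (x, y) = (26, 5) solves the equation, and by the theorem it is the least positive solution.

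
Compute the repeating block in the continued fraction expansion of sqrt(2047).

Write x_i = (sqrt(2047) + m_i)/d_i with (m_0, d_0) = (0, 1). a_0 = floor(sqrt(2047)) = 45, since 45^2 = 2025 <= 2047 < 2116 = 46^2.
Iterate m_{i+1} = d_i*a_i - m_i, d_{i+1} = (2047 - m_{i+1}^2)/d_i, a_{i+1} = floor((a_0 + m_{i+1})/d_{i+1}):
  m_1 = 1*45 - 0 = 45, d_1 = (2047 - 45^2)/1 = 22/1 = 22, a_1 = floor((45 + 45)/22) = 4.
  m_2 = 22*4 - 45 = 43, d_2 = (2047 - 43^2)/22 = 198/22 = 9, a_2 = floor((45 + 43)/9) = 9.
  m_3 = 9*9 - 43 = 38, d_3 = (2047 - 38^2)/9 = 603/9 = 67, a_3 = floor((45 + 38)/67) = 1.
  m_4 = 67*1 - 38 = 29, d_4 = (2047 - 29^2)/67 = 1206/67 = 18, a_4 = floor((45 + 29)/18) = 4.
  m_5 = 18*4 - 29 = 43, d_5 = (2047 - 43^2)/18 = 198/18 = 11, a_5 = floor((45 + 43)/11) = 8.
  m_6 = 11*8 - 43 = 45, d_6 = (2047 - 45^2)/11 = 22/11 = 2, a_6 = floor((45 + 45)/2) = 45.
  m_7 = 2*45 - 45 = 45, d_7 = (2047 - 45^2)/2 = 22/2 = 11, a_7 = floor((45 + 45)/11) = 8.
  m_8 = 11*8 - 45 = 43, d_8 = (2047 - 43^2)/11 = 198/11 = 18, a_8 = floor((45 + 43)/18) = 4.
  m_9 = 18*4 - 43 = 29, d_9 = (2047 - 29^2)/18 = 1206/18 = 67, a_9 = floor((45 + 29)/67) = 1.
  m_10 = 67*1 - 29 = 38, d_10 = (2047 - 38^2)/67 = 603/67 = 9, a_10 = floor((45 + 38)/9) = 9.
  m_11 = 9*9 - 38 = 43, d_11 = (2047 - 43^2)/9 = 198/9 = 22, a_11 = floor((45 + 43)/22) = 4.
  m_12 = 22*4 - 43 = 45, d_12 = (2047 - 45^2)/22 = 22/22 = 1, a_12 = floor((45 + 45)/1) = 90.
  m_13 = 1*90 - 45 = 45, d_13 = (2047 - 45^2)/1 = 22/1 = 22: (m_13, d_13) = (m_1, d_1) = (45, 22), so from here the quotients repeat a_1, ..., a_12; the period length is 12.
Hence the expansion of sqrt(2047) is a_0 = 45 followed by the repeating block 4, 9, 1, 4, 8, 45, 8, 4, 1, 9, 4, 90 (period 12).

[45; (4, 9, 1, 4, 8, 45, 8, 4, 1, 9, 4, 90)]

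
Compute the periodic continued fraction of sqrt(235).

[15; (3, 30)]

Write x_i = (sqrt(235) + m_i)/d_i with (m_0, d_0) = (0, 1). a_0 = floor(sqrt(235)) = 15, since 15^2 = 225 <= 235 < 256 = 16^2.
Iterate m_{i+1} = d_i*a_i - m_i, d_{i+1} = (235 - m_{i+1}^2)/d_i, a_{i+1} = floor((a_0 + m_{i+1})/d_{i+1}):
  m_1 = 1*15 - 0 = 15, d_1 = (235 - 15^2)/1 = 10/1 = 10, a_1 = floor((15 + 15)/10) = 3.
  m_2 = 10*3 - 15 = 15, d_2 = (235 - 15^2)/10 = 10/10 = 1, a_2 = floor((15 + 15)/1) = 30.
  m_3 = 1*30 - 15 = 15, d_3 = (235 - 15^2)/1 = 10/1 = 10: (m_3, d_3) = (m_1, d_1) = (15, 10), so from here the quotients repeat a_1, a_2; the period length is 2.
Hence the expansion of sqrt(235) is a_0 = 15 followed by the repeating block 3, 30 (period 2).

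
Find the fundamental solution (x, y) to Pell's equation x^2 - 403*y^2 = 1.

First expand sqrt(403) as a continued fraction. With x_i = (sqrt(403) + m_i)/d_i and (m_0, d_0) = (0, 1): a_0 = floor(sqrt(403)) = 20, since 20^2 = 400 <= 403 < 441 = 21^2.
Iterate m_{i+1} = d_i*a_i - m_i, d_{i+1} = (403 - m_{i+1}^2)/d_i, a_{i+1} = floor((a_0 + m_{i+1})/d_{i+1}):
  m_1 = 1*20 - 0 = 20, d_1 = (403 - 20^2)/1 = 3/1 = 3, a_1 = floor((20 + 20)/3) = 13.
  m_2 = 3*13 - 20 = 19, d_2 = (403 - 19^2)/3 = 42/3 = 14, a_2 = floor((20 + 19)/14) = 2.
  m_3 = 14*2 - 19 = 9, d_3 = (403 - 9^2)/14 = 322/14 = 23, a_3 = floor((20 + 9)/23) = 1.
  m_4 = 23*1 - 9 = 14, d_4 = (403 - 14^2)/23 = 207/23 = 9, a_4 = floor((20 + 14)/9) = 3.
  m_5 = 9*3 - 14 = 13, d_5 = (403 - 13^2)/9 = 234/9 = 26, a_5 = floor((20 + 13)/26) = 1.
  m_6 = 26*1 - 13 = 13, d_6 = (403 - 13^2)/26 = 234/26 = 9, a_6 = floor((20 + 13)/9) = 3.
  m_7 = 9*3 - 13 = 14, d_7 = (403 - 14^2)/9 = 207/9 = 23, a_7 = floor((20 + 14)/23) = 1.
  m_8 = 23*1 - 14 = 9, d_8 = (403 - 9^2)/23 = 322/23 = 14, a_8 = floor((20 + 9)/14) = 2.
  m_9 = 14*2 - 9 = 19, d_9 = (403 - 19^2)/14 = 42/14 = 3, a_9 = floor((20 + 19)/3) = 13.
  m_10 = 3*13 - 19 = 20, d_10 = (403 - 20^2)/3 = 3/3 = 1, a_10 = floor((20 + 20)/1) = 40.
  m_11 = 1*40 - 20 = 20, d_11 = (403 - 20^2)/1 = 3/1 = 3: (m_11, d_11) = (m_1, d_1) = (20, 3), so from here the quotients repeat a_1, ..., a_10; the period length is 10.
So sqrt(403) = [20; (13, 2, 1, 3, 1, 3, 1, 2, 13, 40)] with period length k = 10.
k is even, so the fundamental solution of x^2 - 403y^2 = 1 is (p_{k-1}, q_{k-1}) = (p_9, q_9); compute convergents through index 9.
Convergents (p_i = a_i*p_{i-1} + p_{i-2}, q_i = a_i*q_{i-1} + q_{i-2} with p_{-2}=0, p_{-1}=1, q_{-2}=1, q_{-1}=0):
  i=0: a_0=20, p_0 = 20*1 + 0 = 20, q_0 = 20*0 + 1 = 1.
  i=1: a_1=13, p_1 = 13*20 + 1 = 261, q_1 = 13*1 + 0 = 13.
  i=2: a_2=2, p_2 = 2*261 + 20 = 542, q_2 = 2*13 + 1 = 27.
  i=3: a_3=1, p_3 = 1*542 + 261 = 803, q_3 = 1*27 + 13 = 40.
  i=4: a_4=3, p_4 = 3*803 + 542 = 2951, q_4 = 3*40 + 27 = 147.
  i=5: a_5=1, p_5 = 1*2951 + 803 = 3754, q_5 = 1*147 + 40 = 187.
  i=6: a_6=3, p_6 = 3*3754 + 2951 = 14213, q_6 = 3*187 + 147 = 708.
  i=7: a_7=1, p_7 = 1*14213 + 3754 = 17967, q_7 = 1*708 + 187 = 895.
  i=8: a_8=2, p_8 = 2*17967 + 14213 = 50147, q_8 = 2*895 + 708 = 2498.
  i=9: a_9=13, p_9 = 13*50147 + 17967 = 669878, q_9 = 13*2498 + 895 = 33369.
Check: 669878^2 - 403*33369^2 = 448736534884 - 448736534883 = 1, so (x, y) = (669878, 33369) solves the equation, and by the theorem it is the least positive solution.

(x, y) = (669878, 33369)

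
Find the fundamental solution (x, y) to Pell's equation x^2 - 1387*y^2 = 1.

(x, y) = (1510442, 40557)

First expand sqrt(1387) as a continued fraction. With x_i = (sqrt(1387) + m_i)/d_i and (m_0, d_0) = (0, 1): a_0 = floor(sqrt(1387)) = 37, since 37^2 = 1369 <= 1387 < 1444 = 38^2.
Iterate m_{i+1} = d_i*a_i - m_i, d_{i+1} = (1387 - m_{i+1}^2)/d_i, a_{i+1} = floor((a_0 + m_{i+1})/d_{i+1}):
  m_1 = 1*37 - 0 = 37, d_1 = (1387 - 37^2)/1 = 18/1 = 18, a_1 = floor((37 + 37)/18) = 4.
  m_2 = 18*4 - 37 = 35, d_2 = (1387 - 35^2)/18 = 162/18 = 9, a_2 = floor((37 + 35)/9) = 8.
  m_3 = 9*8 - 35 = 37, d_3 = (1387 - 37^2)/9 = 18/9 = 2, a_3 = floor((37 + 37)/2) = 37.
  m_4 = 2*37 - 37 = 37, d_4 = (1387 - 37^2)/2 = 18/2 = 9, a_4 = floor((37 + 37)/9) = 8.
  m_5 = 9*8 - 37 = 35, d_5 = (1387 - 35^2)/9 = 162/9 = 18, a_5 = floor((37 + 35)/18) = 4.
  m_6 = 18*4 - 35 = 37, d_6 = (1387 - 37^2)/18 = 18/18 = 1, a_6 = floor((37 + 37)/1) = 74.
  m_7 = 1*74 - 37 = 37, d_7 = (1387 - 37^2)/1 = 18/1 = 18: (m_7, d_7) = (m_1, d_1) = (37, 18), so from here the quotients repeat a_1, ..., a_6; the period length is 6.
So sqrt(1387) = [37; (4, 8, 37, 8, 4, 74)] with period length k = 6.
k is even, so the fundamental solution of x^2 - 1387y^2 = 1 is (p_{k-1}, q_{k-1}) = (p_5, q_5); compute convergents through index 5.
Convergents (p_i = a_i*p_{i-1} + p_{i-2}, q_i = a_i*q_{i-1} + q_{i-2} with p_{-2}=0, p_{-1}=1, q_{-2}=1, q_{-1}=0):
  i=0: a_0=37, p_0 = 37*1 + 0 = 37, q_0 = 37*0 + 1 = 1.
  i=1: a_1=4, p_1 = 4*37 + 1 = 149, q_1 = 4*1 + 0 = 4.
  i=2: a_2=8, p_2 = 8*149 + 37 = 1229, q_2 = 8*4 + 1 = 33.
  i=3: a_3=37, p_3 = 37*1229 + 149 = 45622, q_3 = 37*33 + 4 = 1225.
  i=4: a_4=8, p_4 = 8*45622 + 1229 = 366205, q_4 = 8*1225 + 33 = 9833.
  i=5: a_5=4, p_5 = 4*366205 + 45622 = 1510442, q_5 = 4*9833 + 1225 = 40557.
Check: 1510442^2 - 1387*40557^2 = 2281435035364 - 2281435035363 = 1, so (x, y) = (1510442, 40557) solves the equation, and by the theorem it is the least positive solution.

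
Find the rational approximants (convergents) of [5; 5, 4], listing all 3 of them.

Using the convergent recurrence p_i = a_i*p_{i-1} + p_{i-2}, q_i = a_i*q_{i-1} + q_{i-2} with p_{-2}=0, p_{-1}=1, q_{-2}=1, q_{-1}=0:
  i=0: a_0=5, p_0 = 5*1 + 0 = 5, q_0 = 5*0 + 1 = 1.
  i=1: a_1=5, p_1 = 5*5 + 1 = 26, q_1 = 5*1 + 0 = 5.
  i=2: a_2=4, p_2 = 4*26 + 5 = 109, q_2 = 4*5 + 1 = 21.

5/1, 26/5, 109/21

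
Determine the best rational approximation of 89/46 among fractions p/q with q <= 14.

27/14

Expand x = 89/46 as a continued fraction with the Euclidean algorithm:
  89 = 1*46 + 43, so a_0 = 1.
  46 = 1*43 + 3, so a_1 = 1.
  43 = 14*3 + 1, so a_2 = 14.
  3 = 3*1 + 0, so a_3 = 3.
so x = [1; 1, 14, 3].
Convergents (p_i = a_i*p_{i-1} + p_{i-2}, q_i = a_i*q_{i-1} + q_{i-2} with p_{-2}=0, p_{-1}=1, q_{-2}=1, q_{-1}=0), until the denominator exceeds 14:
  i=0: a_0=1, p_0 = 1*1 + 0 = 1, q_0 = 1*0 + 1 = 1.
  i=1: a_1=1, p_1 = 1*1 + 1 = 2, q_1 = 1*1 + 0 = 1.
  i=2: a_2=14, p_2 = 14*2 + 1 = 29, q_2 = 14*1 + 1 = 15.
q_2 = 15 > 14, so the last convergent with denominator <= 14 is p_1/q_1 = 2/1.
The closest fraction with denominator <= 14 is either p_1/q_1 or the intermediate fraction (k*p_1 + p_0)/(k*q_1 + q_0) with the largest k >= 1 whose denominator stays <= 14; these approach x as k grows, and every other convergent or intermediate fraction in range is farther away.
Largest k: floor((14 - q_0)/q_1) = floor((14 - 1)/1) = 13.
That gives (13*2 + 1)/(13*1 + 1) = 27/14.
Compare the errors: |x - 2/1| = |89*1 - 2*46|/(46*1) = 3/46, and |x - 27/14| = |89*14 - 27*46|/(46*14) = 4/644.
Cross-multiplying, 4*46 = 184 < 1932 = 3*644, so 4/644 is smaller: the intermediate fraction 27/14 is closer to x than 2/1.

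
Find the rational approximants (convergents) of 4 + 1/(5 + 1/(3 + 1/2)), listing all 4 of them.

4/1, 21/5, 67/16, 155/37

Using the convergent recurrence p_i = a_i*p_{i-1} + p_{i-2}, q_i = a_i*q_{i-1} + q_{i-2} with p_{-2}=0, p_{-1}=1, q_{-2}=1, q_{-1}=0:
  i=0: a_0=4, p_0 = 4*1 + 0 = 4, q_0 = 4*0 + 1 = 1.
  i=1: a_1=5, p_1 = 5*4 + 1 = 21, q_1 = 5*1 + 0 = 5.
  i=2: a_2=3, p_2 = 3*21 + 4 = 67, q_2 = 3*5 + 1 = 16.
  i=3: a_3=2, p_3 = 2*67 + 21 = 155, q_3 = 2*16 + 5 = 37.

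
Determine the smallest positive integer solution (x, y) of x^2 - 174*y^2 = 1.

First expand sqrt(174) as a continued fraction. With x_i = (sqrt(174) + m_i)/d_i and (m_0, d_0) = (0, 1): a_0 = floor(sqrt(174)) = 13, since 13^2 = 169 <= 174 < 196 = 14^2.
Iterate m_{i+1} = d_i*a_i - m_i, d_{i+1} = (174 - m_{i+1}^2)/d_i, a_{i+1} = floor((a_0 + m_{i+1})/d_{i+1}):
  m_1 = 1*13 - 0 = 13, d_1 = (174 - 13^2)/1 = 5/1 = 5, a_1 = floor((13 + 13)/5) = 5.
  m_2 = 5*5 - 13 = 12, d_2 = (174 - 12^2)/5 = 30/5 = 6, a_2 = floor((13 + 12)/6) = 4.
  m_3 = 6*4 - 12 = 12, d_3 = (174 - 12^2)/6 = 30/6 = 5, a_3 = floor((13 + 12)/5) = 5.
  m_4 = 5*5 - 12 = 13, d_4 = (174 - 13^2)/5 = 5/5 = 1, a_4 = floor((13 + 13)/1) = 26.
  m_5 = 1*26 - 13 = 13, d_5 = (174 - 13^2)/1 = 5/1 = 5: (m_5, d_5) = (m_1, d_1) = (13, 5), so from here the quotients repeat a_1, ..., a_4; the period length is 4.
So sqrt(174) = [13; (5, 4, 5, 26)] with period length k = 4.
k is even, so the fundamental solution of x^2 - 174y^2 = 1 is (p_{k-1}, q_{k-1}) = (p_3, q_3); compute convergents through index 3.
Convergents (p_i = a_i*p_{i-1} + p_{i-2}, q_i = a_i*q_{i-1} + q_{i-2} with p_{-2}=0, p_{-1}=1, q_{-2}=1, q_{-1}=0):
  i=0: a_0=13, p_0 = 13*1 + 0 = 13, q_0 = 13*0 + 1 = 1.
  i=1: a_1=5, p_1 = 5*13 + 1 = 66, q_1 = 5*1 + 0 = 5.
  i=2: a_2=4, p_2 = 4*66 + 13 = 277, q_2 = 4*5 + 1 = 21.
  i=3: a_3=5, p_3 = 5*277 + 66 = 1451, q_3 = 5*21 + 5 = 110.
Check: 1451^2 - 174*110^2 = 2105401 - 2105400 = 1, so (x, y) = (1451, 110) solves the equation, and by the theorem it is the least positive solution.

(x, y) = (1451, 110)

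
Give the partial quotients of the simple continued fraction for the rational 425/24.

Run the Euclidean algorithm on 425 and 24; the successive quotients are the partial quotients a_0, a_1, ... (each step inverts the fractional part left over by the previous one):
  425 = 17*24 + 17, so a_0 = 17.
  24 = 1*17 + 7, so a_1 = 1.
  17 = 2*7 + 3, so a_2 = 2.
  7 = 2*3 + 1, so a_3 = 2.
  3 = 3*1 + 0, so a_4 = 3.
The remainder reaches 0 after 5 divisions, so the expansion has 5 partial quotients, read off in order.

[17; 1, 2, 2, 3]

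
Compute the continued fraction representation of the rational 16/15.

Run the Euclidean algorithm on 16 and 15; the successive quotients are the partial quotients a_0, a_1, ... (each step inverts the fractional part left over by the previous one):
  16 = 1*15 + 1, so a_0 = 1.
  15 = 15*1 + 0, so a_1 = 15.
The remainder reaches 0 after 2 divisions, so the expansion has 2 partial quotients, read off in order.

[1; 15]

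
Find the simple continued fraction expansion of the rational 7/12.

[0; 1, 1, 2, 2]

Run the Euclidean algorithm on 7 and 12; the successive quotients are the partial quotients a_0, a_1, ... (each step inverts the fractional part left over by the previous one):
  7 = 0*12 + 7, so a_0 = 0.
  12 = 1*7 + 5, so a_1 = 1.
  7 = 1*5 + 2, so a_2 = 1.
  5 = 2*2 + 1, so a_3 = 2.
  2 = 2*1 + 0, so a_4 = 2.
The remainder reaches 0 after 5 divisions, so the expansion has 5 partial quotients, read off in order.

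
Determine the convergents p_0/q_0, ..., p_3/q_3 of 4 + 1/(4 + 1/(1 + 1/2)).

Using the convergent recurrence p_i = a_i*p_{i-1} + p_{i-2}, q_i = a_i*q_{i-1} + q_{i-2} with p_{-2}=0, p_{-1}=1, q_{-2}=1, q_{-1}=0:
  i=0: a_0=4, p_0 = 4*1 + 0 = 4, q_0 = 4*0 + 1 = 1.
  i=1: a_1=4, p_1 = 4*4 + 1 = 17, q_1 = 4*1 + 0 = 4.
  i=2: a_2=1, p_2 = 1*17 + 4 = 21, q_2 = 1*4 + 1 = 5.
  i=3: a_3=2, p_3 = 2*21 + 17 = 59, q_3 = 2*5 + 4 = 14.

4/1, 17/4, 21/5, 59/14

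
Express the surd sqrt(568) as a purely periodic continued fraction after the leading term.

Write x_i = (sqrt(568) + m_i)/d_i with (m_0, d_0) = (0, 1). a_0 = floor(sqrt(568)) = 23, since 23^2 = 529 <= 568 < 576 = 24^2.
Iterate m_{i+1} = d_i*a_i - m_i, d_{i+1} = (568 - m_{i+1}^2)/d_i, a_{i+1} = floor((a_0 + m_{i+1})/d_{i+1}):
  m_1 = 1*23 - 0 = 23, d_1 = (568 - 23^2)/1 = 39/1 = 39, a_1 = floor((23 + 23)/39) = 1.
  m_2 = 39*1 - 23 = 16, d_2 = (568 - 16^2)/39 = 312/39 = 8, a_2 = floor((23 + 16)/8) = 4.
  m_3 = 8*4 - 16 = 16, d_3 = (568 - 16^2)/8 = 312/8 = 39, a_3 = floor((23 + 16)/39) = 1.
  m_4 = 39*1 - 16 = 23, d_4 = (568 - 23^2)/39 = 39/39 = 1, a_4 = floor((23 + 23)/1) = 46.
  m_5 = 1*46 - 23 = 23, d_5 = (568 - 23^2)/1 = 39/1 = 39: (m_5, d_5) = (m_1, d_1) = (23, 39), so from here the quotients repeat a_1, ..., a_4; the period length is 4.
Hence the expansion of sqrt(568) is a_0 = 23 followed by the repeating block 1, 4, 1, 46 (period 4).

[23; (1, 4, 1, 46)]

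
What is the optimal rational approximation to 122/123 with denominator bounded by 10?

Expand x = 122/123 as a continued fraction with the Euclidean algorithm:
  122 = 0*123 + 122, so a_0 = 0.
  123 = 1*122 + 1, so a_1 = 1.
  122 = 122*1 + 0, so a_2 = 122.
so x = [0; 1, 122].
Convergents (p_i = a_i*p_{i-1} + p_{i-2}, q_i = a_i*q_{i-1} + q_{i-2} with p_{-2}=0, p_{-1}=1, q_{-2}=1, q_{-1}=0), until the denominator exceeds 10:
  i=0: a_0=0, p_0 = 0*1 + 0 = 0, q_0 = 0*0 + 1 = 1.
  i=1: a_1=1, p_1 = 1*0 + 1 = 1, q_1 = 1*1 + 0 = 1.
  i=2: a_2=122, p_2 = 122*1 + 0 = 122, q_2 = 122*1 + 1 = 123.
q_2 = 123 > 10, so the last convergent with denominator <= 10 is p_1/q_1 = 1/1.
The closest fraction with denominator <= 10 is either p_1/q_1 or the intermediate fraction (k*p_1 + p_0)/(k*q_1 + q_0) with the largest k >= 1 whose denominator stays <= 10; these approach x as k grows, and every other convergent or intermediate fraction in range is farther away.
Largest k: floor((10 - q_0)/q_1) = floor((10 - 1)/1) = 9.
That gives (9*1 + 0)/(9*1 + 1) = 9/10.
Compare the errors: |x - 1/1| = |122*1 - 1*123|/(123*1) = 1/123, and |x - 9/10| = |122*10 - 9*123|/(123*10) = 113/1230.
Cross-multiplying, 1*1230 = 1230 < 13899 = 113*123, so 1/123 is smaller: the convergent 1/1 is closer to x than 9/10.

1/1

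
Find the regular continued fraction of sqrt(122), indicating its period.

[11; (22)]

Write x_i = (sqrt(122) + m_i)/d_i with (m_0, d_0) = (0, 1). a_0 = floor(sqrt(122)) = 11, since 11^2 = 121 <= 122 < 144 = 12^2.
Iterate m_{i+1} = d_i*a_i - m_i, d_{i+1} = (122 - m_{i+1}^2)/d_i, a_{i+1} = floor((a_0 + m_{i+1})/d_{i+1}):
  m_1 = 1*11 - 0 = 11, d_1 = (122 - 11^2)/1 = 1/1 = 1, a_1 = floor((11 + 11)/1) = 22.
  m_2 = 1*22 - 11 = 11, d_2 = (122 - 11^2)/1 = 1/1 = 1: (m_2, d_2) = (m_1, d_1) = (11, 1), so from here the quotient a_1 repeats; the period length is 1.
Hence the expansion of sqrt(122) is a_0 = 11 followed by the repeating block 22 (period 1).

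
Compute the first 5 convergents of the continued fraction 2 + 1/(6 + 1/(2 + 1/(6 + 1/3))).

2/1, 13/6, 28/13, 181/84, 571/265

Using the convergent recurrence p_i = a_i*p_{i-1} + p_{i-2}, q_i = a_i*q_{i-1} + q_{i-2} with p_{-2}=0, p_{-1}=1, q_{-2}=1, q_{-1}=0:
  i=0: a_0=2, p_0 = 2*1 + 0 = 2, q_0 = 2*0 + 1 = 1.
  i=1: a_1=6, p_1 = 6*2 + 1 = 13, q_1 = 6*1 + 0 = 6.
  i=2: a_2=2, p_2 = 2*13 + 2 = 28, q_2 = 2*6 + 1 = 13.
  i=3: a_3=6, p_3 = 6*28 + 13 = 181, q_3 = 6*13 + 6 = 84.
  i=4: a_4=3, p_4 = 3*181 + 28 = 571, q_4 = 3*84 + 13 = 265.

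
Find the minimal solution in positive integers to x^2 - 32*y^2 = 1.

(x, y) = (17, 3)

First expand sqrt(32) as a continued fraction. With x_i = (sqrt(32) + m_i)/d_i and (m_0, d_0) = (0, 1): a_0 = floor(sqrt(32)) = 5, since 5^2 = 25 <= 32 < 36 = 6^2.
Iterate m_{i+1} = d_i*a_i - m_i, d_{i+1} = (32 - m_{i+1}^2)/d_i, a_{i+1} = floor((a_0 + m_{i+1})/d_{i+1}):
  m_1 = 1*5 - 0 = 5, d_1 = (32 - 5^2)/1 = 7/1 = 7, a_1 = floor((5 + 5)/7) = 1.
  m_2 = 7*1 - 5 = 2, d_2 = (32 - 2^2)/7 = 28/7 = 4, a_2 = floor((5 + 2)/4) = 1.
  m_3 = 4*1 - 2 = 2, d_3 = (32 - 2^2)/4 = 28/4 = 7, a_3 = floor((5 + 2)/7) = 1.
  m_4 = 7*1 - 2 = 5, d_4 = (32 - 5^2)/7 = 7/7 = 1, a_4 = floor((5 + 5)/1) = 10.
  m_5 = 1*10 - 5 = 5, d_5 = (32 - 5^2)/1 = 7/1 = 7: (m_5, d_5) = (m_1, d_1) = (5, 7), so from here the quotients repeat a_1, ..., a_4; the period length is 4.
So sqrt(32) = [5; (1, 1, 1, 10)] with period length k = 4.
k is even, so the fundamental solution of x^2 - 32y^2 = 1 is (p_{k-1}, q_{k-1}) = (p_3, q_3); compute convergents through index 3.
Convergents (p_i = a_i*p_{i-1} + p_{i-2}, q_i = a_i*q_{i-1} + q_{i-2} with p_{-2}=0, p_{-1}=1, q_{-2}=1, q_{-1}=0):
  i=0: a_0=5, p_0 = 5*1 + 0 = 5, q_0 = 5*0 + 1 = 1.
  i=1: a_1=1, p_1 = 1*5 + 1 = 6, q_1 = 1*1 + 0 = 1.
  i=2: a_2=1, p_2 = 1*6 + 5 = 11, q_2 = 1*1 + 1 = 2.
  i=3: a_3=1, p_3 = 1*11 + 6 = 17, q_3 = 1*2 + 1 = 3.
Check: 17^2 - 32*3^2 = 289 - 288 = 1, so (x, y) = (17, 3) solves the equation, and by the theorem it is the least positive solution.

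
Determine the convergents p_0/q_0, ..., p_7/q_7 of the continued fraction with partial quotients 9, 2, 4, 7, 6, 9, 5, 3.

Using the convergent recurrence p_i = a_i*p_{i-1} + p_{i-2}, q_i = a_i*q_{i-1} + q_{i-2} with p_{-2}=0, p_{-1}=1, q_{-2}=1, q_{-1}=0:
  i=0: a_0=9, p_0 = 9*1 + 0 = 9, q_0 = 9*0 + 1 = 1.
  i=1: a_1=2, p_1 = 2*9 + 1 = 19, q_1 = 2*1 + 0 = 2.
  i=2: a_2=4, p_2 = 4*19 + 9 = 85, q_2 = 4*2 + 1 = 9.
  i=3: a_3=7, p_3 = 7*85 + 19 = 614, q_3 = 7*9 + 2 = 65.
  i=4: a_4=6, p_4 = 6*614 + 85 = 3769, q_4 = 6*65 + 9 = 399.
  i=5: a_5=9, p_5 = 9*3769 + 614 = 34535, q_5 = 9*399 + 65 = 3656.
  i=6: a_6=5, p_6 = 5*34535 + 3769 = 176444, q_6 = 5*3656 + 399 = 18679.
  i=7: a_7=3, p_7 = 3*176444 + 34535 = 563867, q_7 = 3*18679 + 3656 = 59693.

9/1, 19/2, 85/9, 614/65, 3769/399, 34535/3656, 176444/18679, 563867/59693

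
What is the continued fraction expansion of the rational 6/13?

Run the Euclidean algorithm on 6 and 13; the successive quotients are the partial quotients a_0, a_1, ... (each step inverts the fractional part left over by the previous one):
  6 = 0*13 + 6, so a_0 = 0.
  13 = 2*6 + 1, so a_1 = 2.
  6 = 6*1 + 0, so a_2 = 6.
The remainder reaches 0 after 3 divisions, so the expansion has 3 partial quotients, read off in order.

[0; 2, 6]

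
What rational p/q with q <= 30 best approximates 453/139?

88/27

Expand x = 453/139 as a continued fraction with the Euclidean algorithm:
  453 = 3*139 + 36, so a_0 = 3.
  139 = 3*36 + 31, so a_1 = 3.
  36 = 1*31 + 5, so a_2 = 1.
  31 = 6*5 + 1, so a_3 = 6.
  5 = 5*1 + 0, so a_4 = 5.
so x = [3; 3, 1, 6, 5].
Convergents (p_i = a_i*p_{i-1} + p_{i-2}, q_i = a_i*q_{i-1} + q_{i-2} with p_{-2}=0, p_{-1}=1, q_{-2}=1, q_{-1}=0), until the denominator exceeds 30:
  i=0: a_0=3, p_0 = 3*1 + 0 = 3, q_0 = 3*0 + 1 = 1.
  i=1: a_1=3, p_1 = 3*3 + 1 = 10, q_1 = 3*1 + 0 = 3.
  i=2: a_2=1, p_2 = 1*10 + 3 = 13, q_2 = 1*3 + 1 = 4.
  i=3: a_3=6, p_3 = 6*13 + 10 = 88, q_3 = 6*4 + 3 = 27.
  i=4: a_4=5, p_4 = 5*88 + 13 = 453, q_4 = 5*27 + 4 = 139.
q_4 = 139 > 30, so the last convergent with denominator <= 30 is p_3/q_3 = 88/27.
The closest fraction with denominator <= 30 is either p_3/q_3 or the intermediate fraction (k*p_3 + p_2)/(k*q_3 + q_2) with the largest k >= 1 whose denominator stays <= 30; these approach x as k grows, and every other convergent or intermediate fraction in range is farther away.
Largest k: floor((30 - q_2)/q_3) = floor((30 - 4)/27) = 0.
Since k = 0, no intermediate fraction beyond p_3/q_3 has denominator <= 30, so the convergent 88/27 is the closest (its error is |453*27 - 88*139|/(139*27) = 1/3753).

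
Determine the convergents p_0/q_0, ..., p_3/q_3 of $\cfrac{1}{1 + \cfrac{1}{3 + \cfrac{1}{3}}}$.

0/1, 1/1, 3/4, 10/13

Using the convergent recurrence p_i = a_i*p_{i-1} + p_{i-2}, q_i = a_i*q_{i-1} + q_{i-2} with p_{-2}=0, p_{-1}=1, q_{-2}=1, q_{-1}=0:
  i=0: a_0=0, p_0 = 0*1 + 0 = 0, q_0 = 0*0 + 1 = 1.
  i=1: a_1=1, p_1 = 1*0 + 1 = 1, q_1 = 1*1 + 0 = 1.
  i=2: a_2=3, p_2 = 3*1 + 0 = 3, q_2 = 3*1 + 1 = 4.
  i=3: a_3=3, p_3 = 3*3 + 1 = 10, q_3 = 3*4 + 1 = 13.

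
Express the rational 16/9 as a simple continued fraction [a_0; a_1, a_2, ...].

[1; 1, 3, 2]

Run the Euclidean algorithm on 16 and 9; the successive quotients are the partial quotients a_0, a_1, ... (each step inverts the fractional part left over by the previous one):
  16 = 1*9 + 7, so a_0 = 1.
  9 = 1*7 + 2, so a_1 = 1.
  7 = 3*2 + 1, so a_2 = 3.
  2 = 2*1 + 0, so a_3 = 2.
The remainder reaches 0 after 4 divisions, so the expansion has 4 partial quotients, read off in order.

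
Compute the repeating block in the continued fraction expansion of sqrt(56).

Write x_i = (sqrt(56) + m_i)/d_i with (m_0, d_0) = (0, 1). a_0 = floor(sqrt(56)) = 7, since 7^2 = 49 <= 56 < 64 = 8^2.
Iterate m_{i+1} = d_i*a_i - m_i, d_{i+1} = (56 - m_{i+1}^2)/d_i, a_{i+1} = floor((a_0 + m_{i+1})/d_{i+1}):
  m_1 = 1*7 - 0 = 7, d_1 = (56 - 7^2)/1 = 7/1 = 7, a_1 = floor((7 + 7)/7) = 2.
  m_2 = 7*2 - 7 = 7, d_2 = (56 - 7^2)/7 = 7/7 = 1, a_2 = floor((7 + 7)/1) = 14.
  m_3 = 1*14 - 7 = 7, d_3 = (56 - 7^2)/1 = 7/1 = 7: (m_3, d_3) = (m_1, d_1) = (7, 7), so from here the quotients repeat a_1, a_2; the period length is 2.
Hence the expansion of sqrt(56) is a_0 = 7 followed by the repeating block 2, 14 (period 2).

[7; (2, 14)]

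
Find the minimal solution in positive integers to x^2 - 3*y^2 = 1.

First expand sqrt(3) as a continued fraction. With x_i = (sqrt(3) + m_i)/d_i and (m_0, d_0) = (0, 1): a_0 = floor(sqrt(3)) = 1, since 1^2 = 1 <= 3 < 4 = 2^2.
Iterate m_{i+1} = d_i*a_i - m_i, d_{i+1} = (3 - m_{i+1}^2)/d_i, a_{i+1} = floor((a_0 + m_{i+1})/d_{i+1}):
  m_1 = 1*1 - 0 = 1, d_1 = (3 - 1^2)/1 = 2/1 = 2, a_1 = floor((1 + 1)/2) = 1.
  m_2 = 2*1 - 1 = 1, d_2 = (3 - 1^2)/2 = 2/2 = 1, a_2 = floor((1 + 1)/1) = 2.
  m_3 = 1*2 - 1 = 1, d_3 = (3 - 1^2)/1 = 2/1 = 2: (m_3, d_3) = (m_1, d_1) = (1, 2), so from here the quotients repeat a_1, a_2; the period length is 2.
So sqrt(3) = [1; (1, 2)] with period length k = 2.
k is even, so the fundamental solution of x^2 - 3y^2 = 1 is (p_{k-1}, q_{k-1}) = (p_1, q_1); compute convergents through index 1.
Convergents (p_i = a_i*p_{i-1} + p_{i-2}, q_i = a_i*q_{i-1} + q_{i-2} with p_{-2}=0, p_{-1}=1, q_{-2}=1, q_{-1}=0):
  i=0: a_0=1, p_0 = 1*1 + 0 = 1, q_0 = 1*0 + 1 = 1.
  i=1: a_1=1, p_1 = 1*1 + 1 = 2, q_1 = 1*1 + 0 = 1.
Check: 2^2 - 3*1^2 = 4 - 3 = 1, so (x, y) = (2, 1) solves the equation, and by the theorem it is the least positive solution.

(x, y) = (2, 1)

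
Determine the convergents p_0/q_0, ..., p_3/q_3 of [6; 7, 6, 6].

6/1, 43/7, 264/43, 1627/265

Using the convergent recurrence p_i = a_i*p_{i-1} + p_{i-2}, q_i = a_i*q_{i-1} + q_{i-2} with p_{-2}=0, p_{-1}=1, q_{-2}=1, q_{-1}=0:
  i=0: a_0=6, p_0 = 6*1 + 0 = 6, q_0 = 6*0 + 1 = 1.
  i=1: a_1=7, p_1 = 7*6 + 1 = 43, q_1 = 7*1 + 0 = 7.
  i=2: a_2=6, p_2 = 6*43 + 6 = 264, q_2 = 6*7 + 1 = 43.
  i=3: a_3=6, p_3 = 6*264 + 43 = 1627, q_3 = 6*43 + 7 = 265.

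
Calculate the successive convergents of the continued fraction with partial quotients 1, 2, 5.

Using the convergent recurrence p_i = a_i*p_{i-1} + p_{i-2}, q_i = a_i*q_{i-1} + q_{i-2} with p_{-2}=0, p_{-1}=1, q_{-2}=1, q_{-1}=0:
  i=0: a_0=1, p_0 = 1*1 + 0 = 1, q_0 = 1*0 + 1 = 1.
  i=1: a_1=2, p_1 = 2*1 + 1 = 3, q_1 = 2*1 + 0 = 2.
  i=2: a_2=5, p_2 = 5*3 + 1 = 16, q_2 = 5*2 + 1 = 11.

1/1, 3/2, 16/11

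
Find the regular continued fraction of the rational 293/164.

Run the Euclidean algorithm on 293 and 164; the successive quotients are the partial quotients a_0, a_1, ... (each step inverts the fractional part left over by the previous one):
  293 = 1*164 + 129, so a_0 = 1.
  164 = 1*129 + 35, so a_1 = 1.
  129 = 3*35 + 24, so a_2 = 3.
  35 = 1*24 + 11, so a_3 = 1.
  24 = 2*11 + 2, so a_4 = 2.
  11 = 5*2 + 1, so a_5 = 5.
  2 = 2*1 + 0, so a_6 = 2.
The remainder reaches 0 after 7 divisions, so the expansion has 7 partial quotients, read off in order.

[1; 1, 3, 1, 2, 5, 2]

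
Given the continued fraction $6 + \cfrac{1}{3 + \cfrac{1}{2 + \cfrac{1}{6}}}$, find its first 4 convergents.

6/1, 19/3, 44/7, 283/45

Using the convergent recurrence p_i = a_i*p_{i-1} + p_{i-2}, q_i = a_i*q_{i-1} + q_{i-2} with p_{-2}=0, p_{-1}=1, q_{-2}=1, q_{-1}=0:
  i=0: a_0=6, p_0 = 6*1 + 0 = 6, q_0 = 6*0 + 1 = 1.
  i=1: a_1=3, p_1 = 3*6 + 1 = 19, q_1 = 3*1 + 0 = 3.
  i=2: a_2=2, p_2 = 2*19 + 6 = 44, q_2 = 2*3 + 1 = 7.
  i=3: a_3=6, p_3 = 6*44 + 19 = 283, q_3 = 6*7 + 3 = 45.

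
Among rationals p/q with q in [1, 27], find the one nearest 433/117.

37/10

Expand x = 433/117 as a continued fraction with the Euclidean algorithm:
  433 = 3*117 + 82, so a_0 = 3.
  117 = 1*82 + 35, so a_1 = 1.
  82 = 2*35 + 12, so a_2 = 2.
  35 = 2*12 + 11, so a_3 = 2.
  12 = 1*11 + 1, so a_4 = 1.
  11 = 11*1 + 0, so a_5 = 11.
so x = [3; 1, 2, 2, 1, 11].
Convergents (p_i = a_i*p_{i-1} + p_{i-2}, q_i = a_i*q_{i-1} + q_{i-2} with p_{-2}=0, p_{-1}=1, q_{-2}=1, q_{-1}=0), until the denominator exceeds 27:
  i=0: a_0=3, p_0 = 3*1 + 0 = 3, q_0 = 3*0 + 1 = 1.
  i=1: a_1=1, p_1 = 1*3 + 1 = 4, q_1 = 1*1 + 0 = 1.
  i=2: a_2=2, p_2 = 2*4 + 3 = 11, q_2 = 2*1 + 1 = 3.
  i=3: a_3=2, p_3 = 2*11 + 4 = 26, q_3 = 2*3 + 1 = 7.
  i=4: a_4=1, p_4 = 1*26 + 11 = 37, q_4 = 1*7 + 3 = 10.
  i=5: a_5=11, p_5 = 11*37 + 26 = 433, q_5 = 11*10 + 7 = 117.
q_5 = 117 > 27, so the last convergent with denominator <= 27 is p_4/q_4 = 37/10.
The closest fraction with denominator <= 27 is either p_4/q_4 or the intermediate fraction (k*p_4 + p_3)/(k*q_4 + q_3) with the largest k >= 1 whose denominator stays <= 27; these approach x as k grows, and every other convergent or intermediate fraction in range is farther away.
Largest k: floor((27 - q_3)/q_4) = floor((27 - 7)/10) = 2.
That gives (2*37 + 26)/(2*10 + 7) = 100/27.
Compare the errors: |x - 37/10| = |433*10 - 37*117|/(117*10) = 1/1170, and |x - 100/27| = |433*27 - 100*117|/(117*27) = 9/3159.
Cross-multiplying, 1*3159 = 3159 < 10530 = 9*1170, so 1/1170 is smaller: the convergent 37/10 is closer to x than 100/27.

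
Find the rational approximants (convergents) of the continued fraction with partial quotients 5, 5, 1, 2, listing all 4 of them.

Using the convergent recurrence p_i = a_i*p_{i-1} + p_{i-2}, q_i = a_i*q_{i-1} + q_{i-2} with p_{-2}=0, p_{-1}=1, q_{-2}=1, q_{-1}=0:
  i=0: a_0=5, p_0 = 5*1 + 0 = 5, q_0 = 5*0 + 1 = 1.
  i=1: a_1=5, p_1 = 5*5 + 1 = 26, q_1 = 5*1 + 0 = 5.
  i=2: a_2=1, p_2 = 1*26 + 5 = 31, q_2 = 1*5 + 1 = 6.
  i=3: a_3=2, p_3 = 2*31 + 26 = 88, q_3 = 2*6 + 5 = 17.

5/1, 26/5, 31/6, 88/17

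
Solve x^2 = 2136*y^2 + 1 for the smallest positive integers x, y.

(x, y) = (3678725, 79597)

First expand sqrt(2136) as a continued fraction. With x_i = (sqrt(2136) + m_i)/d_i and (m_0, d_0) = (0, 1): a_0 = floor(sqrt(2136)) = 46, since 46^2 = 2116 <= 2136 < 2209 = 47^2.
Iterate m_{i+1} = d_i*a_i - m_i, d_{i+1} = (2136 - m_{i+1}^2)/d_i, a_{i+1} = floor((a_0 + m_{i+1})/d_{i+1}):
  m_1 = 1*46 - 0 = 46, d_1 = (2136 - 46^2)/1 = 20/1 = 20, a_1 = floor((46 + 46)/20) = 4.
  m_2 = 20*4 - 46 = 34, d_2 = (2136 - 34^2)/20 = 980/20 = 49, a_2 = floor((46 + 34)/49) = 1.
  m_3 = 49*1 - 34 = 15, d_3 = (2136 - 15^2)/49 = 1911/49 = 39, a_3 = floor((46 + 15)/39) = 1.
  m_4 = 39*1 - 15 = 24, d_4 = (2136 - 24^2)/39 = 1560/39 = 40, a_4 = floor((46 + 24)/40) = 1.
  m_5 = 40*1 - 24 = 16, d_5 = (2136 - 16^2)/40 = 1880/40 = 47, a_5 = floor((46 + 16)/47) = 1.
  m_6 = 47*1 - 16 = 31, d_6 = (2136 - 31^2)/47 = 1175/47 = 25, a_6 = floor((46 + 31)/25) = 3.
  m_7 = 25*3 - 31 = 44, d_7 = (2136 - 44^2)/25 = 200/25 = 8, a_7 = floor((46 + 44)/8) = 11.
  m_8 = 8*11 - 44 = 44, d_8 = (2136 - 44^2)/8 = 200/8 = 25, a_8 = floor((46 + 44)/25) = 3.
  m_9 = 25*3 - 44 = 31, d_9 = (2136 - 31^2)/25 = 1175/25 = 47, a_9 = floor((46 + 31)/47) = 1.
  m_10 = 47*1 - 31 = 16, d_10 = (2136 - 16^2)/47 = 1880/47 = 40, a_10 = floor((46 + 16)/40) = 1.
  m_11 = 40*1 - 16 = 24, d_11 = (2136 - 24^2)/40 = 1560/40 = 39, a_11 = floor((46 + 24)/39) = 1.
  m_12 = 39*1 - 24 = 15, d_12 = (2136 - 15^2)/39 = 1911/39 = 49, a_12 = floor((46 + 15)/49) = 1.
  m_13 = 49*1 - 15 = 34, d_13 = (2136 - 34^2)/49 = 980/49 = 20, a_13 = floor((46 + 34)/20) = 4.
  m_14 = 20*4 - 34 = 46, d_14 = (2136 - 46^2)/20 = 20/20 = 1, a_14 = floor((46 + 46)/1) = 92.
  m_15 = 1*92 - 46 = 46, d_15 = (2136 - 46^2)/1 = 20/1 = 20: (m_15, d_15) = (m_1, d_1) = (46, 20), so from here the quotients repeat a_1, ..., a_14; the period length is 14.
So sqrt(2136) = [46; (4, 1, 1, 1, 1, 3, 11, 3, 1, 1, 1, 1, 4, 92)] with period length k = 14.
k is even, so the fundamental solution of x^2 - 2136y^2 = 1 is (p_{k-1}, q_{k-1}) = (p_13, q_13); compute convergents through index 13.
Convergents (p_i = a_i*p_{i-1} + p_{i-2}, q_i = a_i*q_{i-1} + q_{i-2} with p_{-2}=0, p_{-1}=1, q_{-2}=1, q_{-1}=0):
  i=0: a_0=46, p_0 = 46*1 + 0 = 46, q_0 = 46*0 + 1 = 1.
  i=1: a_1=4, p_1 = 4*46 + 1 = 185, q_1 = 4*1 + 0 = 4.
  i=2: a_2=1, p_2 = 1*185 + 46 = 231, q_2 = 1*4 + 1 = 5.
  i=3: a_3=1, p_3 = 1*231 + 185 = 416, q_3 = 1*5 + 4 = 9.
  i=4: a_4=1, p_4 = 1*416 + 231 = 647, q_4 = 1*9 + 5 = 14.
  i=5: a_5=1, p_5 = 1*647 + 416 = 1063, q_5 = 1*14 + 9 = 23.
  i=6: a_6=3, p_6 = 3*1063 + 647 = 3836, q_6 = 3*23 + 14 = 83.
  i=7: a_7=11, p_7 = 11*3836 + 1063 = 43259, q_7 = 11*83 + 23 = 936.
  i=8: a_8=3, p_8 = 3*43259 + 3836 = 133613, q_8 = 3*936 + 83 = 2891.
  i=9: a_9=1, p_9 = 1*133613 + 43259 = 176872, q_9 = 1*2891 + 936 = 3827.
  i=10: a_10=1, p_10 = 1*176872 + 133613 = 310485, q_10 = 1*3827 + 2891 = 6718.
  i=11: a_11=1, p_11 = 1*310485 + 176872 = 487357, q_11 = 1*6718 + 3827 = 10545.
  i=12: a_12=1, p_12 = 1*487357 + 310485 = 797842, q_12 = 1*10545 + 6718 = 17263.
  i=13: a_13=4, p_13 = 4*797842 + 487357 = 3678725, q_13 = 4*17263 + 10545 = 79597.
Check: 3678725^2 - 2136*79597^2 = 13533017625625 - 13533017625624 = 1, so (x, y) = (3678725, 79597) solves the equation, and by the theorem it is the least positive solution.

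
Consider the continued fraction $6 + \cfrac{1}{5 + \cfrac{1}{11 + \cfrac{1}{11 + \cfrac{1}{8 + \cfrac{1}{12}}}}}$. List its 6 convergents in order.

6/1, 31/5, 347/56, 3848/621, 31131/5024, 377420/60909

Using the convergent recurrence p_i = a_i*p_{i-1} + p_{i-2}, q_i = a_i*q_{i-1} + q_{i-2} with p_{-2}=0, p_{-1}=1, q_{-2}=1, q_{-1}=0:
  i=0: a_0=6, p_0 = 6*1 + 0 = 6, q_0 = 6*0 + 1 = 1.
  i=1: a_1=5, p_1 = 5*6 + 1 = 31, q_1 = 5*1 + 0 = 5.
  i=2: a_2=11, p_2 = 11*31 + 6 = 347, q_2 = 11*5 + 1 = 56.
  i=3: a_3=11, p_3 = 11*347 + 31 = 3848, q_3 = 11*56 + 5 = 621.
  i=4: a_4=8, p_4 = 8*3848 + 347 = 31131, q_4 = 8*621 + 56 = 5024.
  i=5: a_5=12, p_5 = 12*31131 + 3848 = 377420, q_5 = 12*5024 + 621 = 60909.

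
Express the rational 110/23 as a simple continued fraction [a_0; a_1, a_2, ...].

[4; 1, 3, 1, 1, 2]

Run the Euclidean algorithm on 110 and 23; the successive quotients are the partial quotients a_0, a_1, ... (each step inverts the fractional part left over by the previous one):
  110 = 4*23 + 18, so a_0 = 4.
  23 = 1*18 + 5, so a_1 = 1.
  18 = 3*5 + 3, so a_2 = 3.
  5 = 1*3 + 2, so a_3 = 1.
  3 = 1*2 + 1, so a_4 = 1.
  2 = 2*1 + 0, so a_5 = 2.
The remainder reaches 0 after 6 divisions, so the expansion has 6 partial quotients, read off in order.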